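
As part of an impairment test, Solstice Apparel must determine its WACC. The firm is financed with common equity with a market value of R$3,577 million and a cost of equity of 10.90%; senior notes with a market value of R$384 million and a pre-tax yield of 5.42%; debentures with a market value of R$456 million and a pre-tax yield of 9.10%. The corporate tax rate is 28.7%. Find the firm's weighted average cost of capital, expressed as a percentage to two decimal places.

9.83%

Total capital V = 3577 + 384 + 456 = 4417.
Equity: weight = 3577/4417 = 0.8098; cost = 10.9%.
Senior notes: weight = 384/4417 = 0.0869; after-tax cost = 5.42% × (1 − 28.7%) = 3.8645%.
Debentures: weight = 456/4417 = 0.1032; after-tax cost = 9.1% × (1 − 28.7%) = 6.4883%.
WACC = 0.8098 × 10.9000% + 0.0869 × 3.8645% + 0.1032 × 6.4883% = 9.8329%.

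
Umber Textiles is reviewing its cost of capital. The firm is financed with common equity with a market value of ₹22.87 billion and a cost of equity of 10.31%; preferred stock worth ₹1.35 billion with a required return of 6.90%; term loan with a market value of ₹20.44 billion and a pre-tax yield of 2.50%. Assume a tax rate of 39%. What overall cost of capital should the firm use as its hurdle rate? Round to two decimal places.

6.19%

Total capital V = 22.87 + 1.35 + 20.44 = 44.66.
Equity: weight = 22.87/44.66 = 0.5121; cost = 10.31%.
Preferred: weight = 1.35/44.66 = 0.0302; cost = 6.9%.
Term loan: weight = 20.44/44.66 = 0.4577; after-tax cost = 2.5% × (1 − 39%) = 1.5250%.
WACC = 0.5121 × 10.3100% + 0.0302 × 6.9000% + 0.4577 × 1.5250% = 6.1862%.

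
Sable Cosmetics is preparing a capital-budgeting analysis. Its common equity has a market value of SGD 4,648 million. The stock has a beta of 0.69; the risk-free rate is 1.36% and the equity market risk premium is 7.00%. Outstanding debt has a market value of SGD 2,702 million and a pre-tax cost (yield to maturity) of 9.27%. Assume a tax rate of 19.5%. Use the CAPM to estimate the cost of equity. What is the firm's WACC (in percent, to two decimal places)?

Cost of equity via CAPM: Re = 1.36% + 0.69 × 7.0% = 6.1900%.
Total capital V = 4648 + 2702 = 7350.
Equity: weight = 4648/7350 = 0.6324; cost = 6.19%.
Debt: weight = 2702/7350 = 0.3676; after-tax cost = 9.27% × (1 − 19.5%) = 7.4623%.
WACC = 0.6324 × 6.1900% + 0.3676 × 7.4623% = 6.6577%.

6.66%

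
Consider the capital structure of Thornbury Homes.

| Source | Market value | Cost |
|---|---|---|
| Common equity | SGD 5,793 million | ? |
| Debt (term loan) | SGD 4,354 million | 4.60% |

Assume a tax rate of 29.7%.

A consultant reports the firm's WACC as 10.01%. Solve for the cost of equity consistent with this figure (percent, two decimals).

Total capital V = 5793 + 4354 = 10147.
Equity weight = 5793/10147 = 0.5709.
Term loan weight = 4354/10147 = 0.4291.
Debt contribution = 0.4291 × 4.6% × (1 − 29.7%) = 1.3876%.
Required equity contribution = 10.01% − 1.3876% = 8.6224%.
Re = 8.6224% / 0.5709 = 15.1030%.

15.10%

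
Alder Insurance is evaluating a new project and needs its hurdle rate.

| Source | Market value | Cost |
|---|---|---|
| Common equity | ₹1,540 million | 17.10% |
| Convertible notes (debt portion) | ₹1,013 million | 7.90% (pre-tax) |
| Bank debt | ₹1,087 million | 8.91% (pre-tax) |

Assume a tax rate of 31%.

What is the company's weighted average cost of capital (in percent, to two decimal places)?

Total capital V = 1540 + 1013 + 1087 = 3640.
Equity: weight = 1540/3640 = 0.4231; cost = 17.1%.
Convertible notes (debt portion): weight = 1013/3640 = 0.2783; after-tax cost = 7.9% × (1 − 31%) = 5.4510%.
Bank debt: weight = 1087/3640 = 0.2986; after-tax cost = 8.91% × (1 − 31%) = 6.1479%.
WACC = 0.4231 × 17.1000% + 0.2783 × 5.4510% + 0.2986 × 6.1479% = 10.5875%.

10.59%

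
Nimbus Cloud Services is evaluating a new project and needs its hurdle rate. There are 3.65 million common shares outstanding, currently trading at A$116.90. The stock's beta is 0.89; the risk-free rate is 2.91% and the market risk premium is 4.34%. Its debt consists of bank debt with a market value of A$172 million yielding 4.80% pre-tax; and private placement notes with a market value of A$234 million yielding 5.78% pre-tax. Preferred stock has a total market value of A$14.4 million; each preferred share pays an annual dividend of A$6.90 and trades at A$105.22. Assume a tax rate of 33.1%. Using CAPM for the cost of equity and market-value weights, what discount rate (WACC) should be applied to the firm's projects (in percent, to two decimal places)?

5.24%

Cost of equity via CAPM: Re = 2.91% + 0.89 × 4.34% = 6.7726%.
Cost of preferred: Rp = 6.9 / 105.22 = 6.5577%.
Market value of equity E = 116.9 × 3.65m = 426.685m.
Total capital V = 426.685 + 14.4 + 172 + 234 = 847.085.
Equity: weight = 426.685/847.085 = 0.5037; cost = 6.7726%.
Preferred: weight = 14.4/847.085 = 0.0170; cost = 6.5577%.
Bank debt: weight = 172/847.085 = 0.2030; after-tax cost = 4.8% × (1 − 33.1%) = 3.2112%.
Private placement notes: weight = 234/847.085 = 0.2762; after-tax cost = 5.78% × (1 − 33.1%) = 3.8668%.
WACC = 0.5037 × 6.7726% + 0.0170 × 6.5577% + 0.2030 × 3.2112% + 0.2762 × 3.8668% = 5.2431%.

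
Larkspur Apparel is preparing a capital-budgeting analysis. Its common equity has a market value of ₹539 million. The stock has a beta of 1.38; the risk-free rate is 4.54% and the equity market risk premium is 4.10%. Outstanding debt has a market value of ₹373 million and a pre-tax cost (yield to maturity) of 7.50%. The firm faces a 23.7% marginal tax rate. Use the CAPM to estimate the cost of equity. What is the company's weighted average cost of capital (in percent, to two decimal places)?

Cost of equity via CAPM: Re = 4.54% + 1.38 × 4.1% = 10.1980%.
Total capital V = 539 + 373 = 912.
Equity: weight = 539/912 = 0.5910; cost = 10.198%.
Debt: weight = 373/912 = 0.4090; after-tax cost = 7.5% × (1 − 23.7%) = 5.7225%.
WACC = 0.5910 × 10.1980% + 0.4090 × 5.7225% = 8.3676%.

8.37%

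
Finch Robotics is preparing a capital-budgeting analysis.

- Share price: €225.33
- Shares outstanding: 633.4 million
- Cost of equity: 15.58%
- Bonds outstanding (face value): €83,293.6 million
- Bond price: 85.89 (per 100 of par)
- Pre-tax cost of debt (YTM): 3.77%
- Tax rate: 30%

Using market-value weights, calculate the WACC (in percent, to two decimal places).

11.26%

Market value of equity E = 225.33 × 633.4m = 142724.022m. Market value of debt D = 83293.6m × 85.89/100 = 71540.87304m.
Total capital V = 142724.022 + 71540.87304 = 214264.89504.
Equity: weight = 142724.022/214264.89504 = 0.6661; cost = 15.58%.
Bonds outstanding: weight = 71540.87304/214264.89504 = 0.3339; after-tax cost = 3.77% × (1 − 30%) = 2.6390%.
WACC = 0.6661 × 15.5800% + 0.3339 × 2.6390% = 11.2591%.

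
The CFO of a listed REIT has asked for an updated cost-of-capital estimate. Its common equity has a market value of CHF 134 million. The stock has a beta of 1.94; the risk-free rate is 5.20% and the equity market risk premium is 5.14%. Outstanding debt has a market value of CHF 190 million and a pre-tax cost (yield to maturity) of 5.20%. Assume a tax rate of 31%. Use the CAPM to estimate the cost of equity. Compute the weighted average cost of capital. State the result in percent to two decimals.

Cost of equity via CAPM: Re = 5.2% + 1.94 × 5.14% = 15.1716%.
Total capital V = 134 + 190 = 324.
Equity: weight = 134/324 = 0.4136; cost = 15.1716%.
Debt: weight = 190/324 = 0.5864; after-tax cost = 5.2% × (1 − 31%) = 3.5880%.
WACC = 0.4136 × 15.1716% + 0.5864 × 3.5880% = 8.3787%.

8.38%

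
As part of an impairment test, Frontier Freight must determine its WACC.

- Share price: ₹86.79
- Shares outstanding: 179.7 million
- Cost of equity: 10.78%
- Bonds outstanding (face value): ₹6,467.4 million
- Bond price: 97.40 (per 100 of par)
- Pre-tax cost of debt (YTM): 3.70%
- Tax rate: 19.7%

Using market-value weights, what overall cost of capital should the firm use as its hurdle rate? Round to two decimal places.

Market value of equity E = 86.79 × 179.7m = 15596.163m. Market value of debt D = 6467.4m × 97.4/100 = 6299.2476m.
Total capital V = 15596.163 + 6299.2476 = 21895.4106.
Equity: weight = 15596.163/21895.4106 = 0.7123; cost = 10.78%.
Bonds outstanding: weight = 6299.2476/21895.4106 = 0.2877; after-tax cost = 3.7% × (1 − 19.7%) = 2.9711%.
WACC = 0.7123 × 10.7800% + 0.2877 × 2.9711% = 8.5334%.

8.53%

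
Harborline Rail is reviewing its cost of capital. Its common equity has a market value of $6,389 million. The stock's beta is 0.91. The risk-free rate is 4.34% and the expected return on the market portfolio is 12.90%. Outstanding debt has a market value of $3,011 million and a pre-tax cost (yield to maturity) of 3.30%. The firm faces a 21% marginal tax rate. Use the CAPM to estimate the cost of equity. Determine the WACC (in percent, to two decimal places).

Market risk premium = 12.9% − 4.34% = 8.56%.
Cost of equity via CAPM: Re = 4.34% + 0.91 × 8.56% = 12.1296%.
Total capital V = 6389 + 3011 = 9400.
Equity: weight = 6389/9400 = 0.6797; cost = 12.1296%.
Debt: weight = 3011/9400 = 0.3203; after-tax cost = 3.3% × (1 − 21%) = 2.6070%.
WACC = 0.6797 × 12.1296% + 0.3203 × 2.6070% = 9.0793%.

9.08%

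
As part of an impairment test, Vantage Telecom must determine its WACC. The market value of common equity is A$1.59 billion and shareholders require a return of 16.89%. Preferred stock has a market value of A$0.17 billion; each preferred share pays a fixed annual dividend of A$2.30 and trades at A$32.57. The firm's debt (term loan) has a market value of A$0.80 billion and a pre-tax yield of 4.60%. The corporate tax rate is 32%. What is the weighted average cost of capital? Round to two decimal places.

11.94%

Cost of preferred: Rp = 2.3 / 32.57 = 7.0617%.
Total capital V = 1.59 + 0.17 + 0.8 = 2.56.
Equity: weight = 1.59/2.56 = 0.6211; cost = 16.89%.
Preferred: weight = 0.17/2.56 = 0.0664; cost = 7.0617%.
Term loan: weight = 0.8/2.56 = 0.3125; after-tax cost = 4.6% × (1 − 32%) = 3.1280%.
WACC = 0.6211 × 16.8900% + 0.0664 × 7.0617% + 0.3125 × 3.1280% = 11.9367%.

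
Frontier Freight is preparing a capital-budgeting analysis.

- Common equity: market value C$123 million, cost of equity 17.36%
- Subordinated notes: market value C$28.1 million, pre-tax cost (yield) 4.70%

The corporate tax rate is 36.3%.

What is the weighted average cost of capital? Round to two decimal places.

14.69%

Total capital V = 123 + 28.1 = 151.1.
Equity: weight = 123/151.1 = 0.8140; cost = 17.36%.
Subordinated notes: weight = 28.1/151.1 = 0.1860; after-tax cost = 4.7% × (1 − 36.3%) = 2.9939%.
WACC = 0.8140 × 17.3600% + 0.1860 × 2.9939% = 14.6883%.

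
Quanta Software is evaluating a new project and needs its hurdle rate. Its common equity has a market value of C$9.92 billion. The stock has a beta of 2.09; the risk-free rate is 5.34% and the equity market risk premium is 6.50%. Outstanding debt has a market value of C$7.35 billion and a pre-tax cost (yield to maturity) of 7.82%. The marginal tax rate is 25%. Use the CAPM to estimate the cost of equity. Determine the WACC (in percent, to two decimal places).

13.37%

Cost of equity via CAPM: Re = 5.34% + 2.09 × 6.5% = 18.9250%.
Total capital V = 9.92 + 7.35 = 17.27.
Equity: weight = 9.92/17.27 = 0.5744; cost = 18.925%.
Debt: weight = 7.35/17.27 = 0.4256; after-tax cost = 7.82% × (1 − 25%) = 5.8650%.
WACC = 0.5744 × 18.9250% + 0.4256 × 5.8650% = 13.3667%.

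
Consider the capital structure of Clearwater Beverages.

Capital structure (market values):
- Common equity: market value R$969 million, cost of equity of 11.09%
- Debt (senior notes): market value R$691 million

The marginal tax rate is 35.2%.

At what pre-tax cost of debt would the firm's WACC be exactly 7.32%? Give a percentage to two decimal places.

Total capital V = 969 + 691 = 1660.
Equity weight = 969/1660 = 0.5837.
Senior notes weight = 691/1660 = 0.4163.
Equity contribution = 0.5837 × 11.09% = 6.4736%.
Remaining for debt = 7.32% − 6.4736% = 0.8464%.
Rd × (1 − 35.2%) × 0.4163 = 0.8464%  ⇒  Rd = 3.1378%.

3.14%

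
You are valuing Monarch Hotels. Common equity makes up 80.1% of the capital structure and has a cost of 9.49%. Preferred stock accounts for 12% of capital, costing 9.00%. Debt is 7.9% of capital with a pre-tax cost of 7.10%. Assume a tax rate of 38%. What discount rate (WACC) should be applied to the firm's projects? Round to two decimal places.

9.03%

After-tax cost of debt = 7.1% × (1 − 38%) = 4.4020%.
WACC = 0.801 × 9.4900% + 0.120 × 9.0000% + 0.079 × 4.4020% = 9.0292%.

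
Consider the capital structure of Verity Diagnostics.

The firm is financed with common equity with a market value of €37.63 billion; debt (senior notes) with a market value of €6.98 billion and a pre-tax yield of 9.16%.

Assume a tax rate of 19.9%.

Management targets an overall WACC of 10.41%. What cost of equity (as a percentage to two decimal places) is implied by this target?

Total capital V = 37.63 + 6.98 = 44.61.
Equity weight = 37.63/44.61 = 0.8435.
Senior notes weight = 6.98/44.61 = 0.1565.
Debt contribution = 0.1565 × 9.16% × (1 − 19.9%) = 1.1480%.
Required equity contribution = 10.41% − 1.1480% = 9.2620%.
Re = 9.2620% / 0.8435 = 10.9800%.

10.98%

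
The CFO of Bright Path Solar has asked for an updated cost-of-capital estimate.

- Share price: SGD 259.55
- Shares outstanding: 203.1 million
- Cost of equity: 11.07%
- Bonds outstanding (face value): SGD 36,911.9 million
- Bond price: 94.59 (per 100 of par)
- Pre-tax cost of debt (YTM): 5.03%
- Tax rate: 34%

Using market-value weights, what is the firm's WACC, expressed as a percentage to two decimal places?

7.98%

Market value of equity E = 259.55 × 203.1m = 52714.605m. Market value of debt D = 36911.9m × 94.59/100 = 34914.96621m.
Total capital V = 52714.605 + 34914.96621 = 87629.57121.
Equity: weight = 52714.605/87629.57121 = 0.6016; cost = 11.07%.
Bonds outstanding: weight = 34914.96621/87629.57121 = 0.3984; after-tax cost = 5.03% × (1 − 34%) = 3.3198%.
WACC = 0.6016 × 11.0700% + 0.3984 × 3.3198% = 7.9820%.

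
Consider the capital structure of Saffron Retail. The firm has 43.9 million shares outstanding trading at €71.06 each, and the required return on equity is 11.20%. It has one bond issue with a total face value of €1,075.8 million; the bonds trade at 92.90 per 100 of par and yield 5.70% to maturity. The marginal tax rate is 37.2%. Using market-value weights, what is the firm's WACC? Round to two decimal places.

9.35%

Market value of equity E = 71.06 × 43.9m = 3119.534m. Market value of debt D = 1075.8m × 92.9/100 = 999.4182m.
Total capital V = 3119.534 + 999.4182 = 4118.9522.
Equity: weight = 3119.534/4118.9522 = 0.7574; cost = 11.2%.
Bonds outstanding: weight = 999.4182/4118.9522 = 0.2426; after-tax cost = 5.7% × (1 − 37.2%) = 3.5796%.
WACC = 0.7574 × 11.2000% + 0.2426 × 3.5796% = 9.3510%.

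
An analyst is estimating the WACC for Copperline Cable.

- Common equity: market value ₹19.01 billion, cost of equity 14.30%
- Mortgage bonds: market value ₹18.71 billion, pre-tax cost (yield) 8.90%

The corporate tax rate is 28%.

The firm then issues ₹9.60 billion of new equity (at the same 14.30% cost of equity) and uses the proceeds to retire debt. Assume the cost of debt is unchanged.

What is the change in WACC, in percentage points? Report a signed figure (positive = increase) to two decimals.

+2.01 pp

Current WACC:
Total capital V = 19.01 + 18.71 = 37.72.
Equity: weight = 19.01/37.72 = 0.5040; cost = 14.3%.
Mortgage bonds: weight = 18.71/37.72 = 0.4960; after-tax cost = 8.9% × (1 − 28%) = 6.4080%.
WACC = 0.5040 × 14.3000% + 0.4960 × 6.4080% = 10.3854%.
After the change:
Total capital V = 28.61 + 9.11 = 37.72.
Equity: weight = 28.61/37.72 = 0.7585; cost = 14.3%.
Mortgage bonds: weight = 9.11/37.72 = 0.2415; after-tax cost = 8.9% × (1 − 28%) = 6.4080%.
WACC = 0.7585 × 14.3000% + 0.2415 × 6.4080% = 12.3940%.
Change in WACC = 12.3940% − 10.3854% = 2.0086 pp.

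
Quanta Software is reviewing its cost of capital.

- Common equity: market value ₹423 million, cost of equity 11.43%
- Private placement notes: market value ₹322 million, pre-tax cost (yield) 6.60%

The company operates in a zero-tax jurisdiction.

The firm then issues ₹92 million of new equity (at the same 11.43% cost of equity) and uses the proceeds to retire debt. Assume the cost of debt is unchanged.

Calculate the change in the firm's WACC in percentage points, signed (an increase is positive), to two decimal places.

Current WACC:
Total capital V = 423 + 322 = 745.
Equity: weight = 423/745 = 0.5678; cost = 11.43%.
Private placement notes: weight = 322/745 = 0.4322; after-tax cost = 6.6% × (1 − 0%) = 6.6000%.
WACC = 0.5678 × 11.4300% + 0.4322 × 6.6000% = 9.3424%.
After the change:
Total capital V = 515 + 230 = 745.
Equity: weight = 515/745 = 0.6913; cost = 11.43%.
Private placement notes: weight = 230/745 = 0.3087; after-tax cost = 6.6% × (1 − 0%) = 6.6000%.
WACC = 0.6913 × 11.4300% + 0.3087 × 6.6000% = 9.9389%.
Change in WACC = 9.9389% − 9.3424% = 0.5965 pp.

+0.60 pp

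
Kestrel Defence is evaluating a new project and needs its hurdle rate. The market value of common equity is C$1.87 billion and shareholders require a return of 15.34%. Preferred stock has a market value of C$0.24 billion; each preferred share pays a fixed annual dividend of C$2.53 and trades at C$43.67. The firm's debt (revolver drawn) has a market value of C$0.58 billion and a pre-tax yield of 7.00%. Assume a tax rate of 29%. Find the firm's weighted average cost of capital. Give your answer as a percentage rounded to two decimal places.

Cost of preferred: Rp = 2.53 / 43.67 = 5.7935%.
Total capital V = 1.87 + 0.24 + 0.58 = 2.69.
Equity: weight = 1.87/2.69 = 0.6952; cost = 15.34%.
Preferred: weight = 0.24/2.69 = 0.0892; cost = 5.7935%.
Revolver drawn: weight = 0.58/2.69 = 0.2156; after-tax cost = 7% × (1 − 29%) = 4.9700%.
WACC = 0.6952 × 15.3400% + 0.0892 × 5.7935% + 0.2156 × 4.9700% = 12.2524%.

12.25%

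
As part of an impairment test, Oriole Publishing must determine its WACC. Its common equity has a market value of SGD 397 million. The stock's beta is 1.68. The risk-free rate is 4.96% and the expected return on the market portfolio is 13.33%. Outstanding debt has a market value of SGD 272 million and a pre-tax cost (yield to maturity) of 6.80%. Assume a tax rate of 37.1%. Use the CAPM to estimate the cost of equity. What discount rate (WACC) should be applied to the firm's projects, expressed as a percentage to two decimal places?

Market risk premium = 13.33% − 4.96% = 8.37%.
Cost of equity via CAPM: Re = 4.96% + 1.68 × 8.37% = 19.0216%.
Total capital V = 397 + 272 = 669.
Equity: weight = 397/669 = 0.5934; cost = 19.0216%.
Debt: weight = 272/669 = 0.4066; after-tax cost = 6.8% × (1 − 37.1%) = 4.2772%.
WACC = 0.5934 × 19.0216% + 0.4066 × 4.2772% = 13.0269%.

13.03%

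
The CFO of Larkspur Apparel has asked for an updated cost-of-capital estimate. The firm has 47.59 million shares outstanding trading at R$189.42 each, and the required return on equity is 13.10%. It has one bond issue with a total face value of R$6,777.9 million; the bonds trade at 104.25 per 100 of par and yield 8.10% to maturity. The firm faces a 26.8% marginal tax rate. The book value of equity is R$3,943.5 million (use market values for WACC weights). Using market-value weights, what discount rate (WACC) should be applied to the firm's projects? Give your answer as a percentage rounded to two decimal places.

Market value of equity E = 189.42 × 47.59m = 9014.4978m. Market value of debt D = 6777.9m × 104.25/100 = 7065.96075m.
Total capital V = 9014.4978 + 7065.96075 = 16080.45855.
Equity: weight = 9014.4978/16080.45855 = 0.5606; cost = 13.1%.
Bonds outstanding: weight = 7065.96075/16080.45855 = 0.4394; after-tax cost = 8.1% × (1 − 26.8%) = 5.9292%.
WACC = 0.5606 × 13.1000% + 0.4394 × 5.9292% = 9.9491%.

9.95%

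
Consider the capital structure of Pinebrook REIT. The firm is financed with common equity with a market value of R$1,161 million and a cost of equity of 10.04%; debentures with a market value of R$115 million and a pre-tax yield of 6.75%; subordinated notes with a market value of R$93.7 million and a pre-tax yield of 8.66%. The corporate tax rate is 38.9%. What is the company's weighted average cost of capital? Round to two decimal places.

Total capital V = 1161 + 115 + 93.7 = 1369.7.
Equity: weight = 1161/1369.7 = 0.8476; cost = 10.04%.
Debentures: weight = 115/1369.7 = 0.0840; after-tax cost = 6.75% × (1 − 38.9%) = 4.1242%.
Subordinated notes: weight = 93.7/1369.7 = 0.0684; after-tax cost = 8.66% × (1 − 38.9%) = 5.2913%.
WACC = 0.8476 × 10.0400% + 0.0840 × 4.1242% + 0.0684 × 5.2913% = 9.2185%.

9.22%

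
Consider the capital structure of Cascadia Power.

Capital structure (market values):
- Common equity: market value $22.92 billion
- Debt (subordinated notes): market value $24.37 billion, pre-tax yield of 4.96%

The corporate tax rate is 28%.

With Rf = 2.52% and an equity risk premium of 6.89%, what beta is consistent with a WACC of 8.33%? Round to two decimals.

Total capital V = 22.92 + 24.37 = 47.29.
Equity weight = 22.92/47.29 = 0.4847.
Subordinated notes weight = 24.37/47.29 = 0.5153.
Debt contribution = 0.5153 × 4.96% × (1 − 28%) = 1.8403%.
Required equity contribution = 8.33% − 1.8403% = 6.4897%  ⇒  Re = 13.3899%.
CAPM: 13.3899% = 2.52% + β × 6.89%  ⇒  β = 1.5776.

1.58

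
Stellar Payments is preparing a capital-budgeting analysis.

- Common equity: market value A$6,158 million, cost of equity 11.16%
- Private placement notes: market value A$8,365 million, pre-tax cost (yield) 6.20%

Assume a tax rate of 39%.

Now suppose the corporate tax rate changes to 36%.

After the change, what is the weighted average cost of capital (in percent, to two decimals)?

After the change:
Total capital V = 6158 + 8365 = 14523.
Equity: weight = 6158/14523 = 0.4240; cost = 11.16%.
Private placement notes: weight = 8365/14523 = 0.5760; after-tax cost = 6.2% × (1 − 36%) = 3.9680%.
WACC = 0.4240 × 11.1600% + 0.5760 × 3.9680% = 7.0175%.

7.02%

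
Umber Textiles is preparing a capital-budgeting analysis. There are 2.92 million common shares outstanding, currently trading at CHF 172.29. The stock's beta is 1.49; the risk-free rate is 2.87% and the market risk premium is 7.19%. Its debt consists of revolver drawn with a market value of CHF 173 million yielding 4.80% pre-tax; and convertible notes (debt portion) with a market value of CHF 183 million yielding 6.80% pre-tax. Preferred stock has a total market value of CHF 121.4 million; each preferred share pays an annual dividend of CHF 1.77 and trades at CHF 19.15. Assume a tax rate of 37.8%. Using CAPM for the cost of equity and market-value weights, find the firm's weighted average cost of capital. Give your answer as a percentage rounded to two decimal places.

Cost of equity via CAPM: Re = 2.87% + 1.49 × 7.19% = 13.5831%.
Cost of preferred: Rp = 1.77 / 19.15 = 9.2428%.
Market value of equity E = 172.29 × 2.92m = 503.0868m.
Total capital V = 503.0868 + 121.4 + 173 + 183 = 980.4868.
Equity: weight = 503.0868/980.4868 = 0.5131; cost = 13.5831%.
Preferred: weight = 121.4/980.4868 = 0.1238; cost = 9.2428%.
Revolver drawn: weight = 173/980.4868 = 0.1764; after-tax cost = 4.8% × (1 − 37.8%) = 2.9856%.
Convertible notes (debt portion): weight = 183/980.4868 = 0.1866; after-tax cost = 6.8% × (1 − 37.8%) = 4.2296%.
WACC = 0.5131 × 13.5831% + 0.1238 × 9.2428% + 0.1764 × 2.9856% + 0.1866 × 4.2296% = 9.4301%.

9.43%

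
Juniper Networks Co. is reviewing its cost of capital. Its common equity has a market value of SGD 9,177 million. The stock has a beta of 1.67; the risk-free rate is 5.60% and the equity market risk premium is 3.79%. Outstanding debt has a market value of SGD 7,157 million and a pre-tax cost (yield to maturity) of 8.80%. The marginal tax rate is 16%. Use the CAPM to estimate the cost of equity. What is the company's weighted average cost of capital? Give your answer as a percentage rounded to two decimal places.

9.94%

Cost of equity via CAPM: Re = 5.6% + 1.67 × 3.79% = 11.9293%.
Total capital V = 9177 + 7157 = 16334.
Equity: weight = 9177/16334 = 0.5618; cost = 11.9293%.
Debt: weight = 7157/16334 = 0.4382; after-tax cost = 8.8% × (1 − 16%) = 7.3920%.
WACC = 0.5618 × 11.9293% + 0.4382 × 7.3920% = 9.9412%.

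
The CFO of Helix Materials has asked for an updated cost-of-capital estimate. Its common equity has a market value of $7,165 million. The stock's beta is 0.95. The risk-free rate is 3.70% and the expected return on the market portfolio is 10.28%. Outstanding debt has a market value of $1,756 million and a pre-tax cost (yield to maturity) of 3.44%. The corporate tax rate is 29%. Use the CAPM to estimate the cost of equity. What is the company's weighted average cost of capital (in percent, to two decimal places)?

8.47%

Market risk premium = 10.28% − 3.7% = 6.58%.
Cost of equity via CAPM: Re = 3.7% + 0.95 × 6.58% = 9.9510%.
Total capital V = 7165 + 1756 = 8921.
Equity: weight = 7165/8921 = 0.8032; cost = 9.951%.
Debt: weight = 1756/8921 = 0.1968; after-tax cost = 3.44% × (1 − 29%) = 2.4424%.
WACC = 0.8032 × 9.9510% + 0.1968 × 2.4424% = 8.4730%.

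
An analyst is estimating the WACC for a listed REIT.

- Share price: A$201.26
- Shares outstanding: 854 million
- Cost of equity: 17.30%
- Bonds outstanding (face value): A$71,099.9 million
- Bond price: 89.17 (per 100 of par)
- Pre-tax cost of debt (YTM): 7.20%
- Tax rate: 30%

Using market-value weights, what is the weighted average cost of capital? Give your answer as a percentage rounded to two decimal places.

Market value of equity E = 201.26 × 854m = 171876.04m. Market value of debt D = 71099.9m × 89.17/100 = 63399.78083m.
Total capital V = 171876.04 + 63399.78083 = 235275.82083.
Equity: weight = 171876.04/235275.82083 = 0.7305; cost = 17.3%.
Bonds outstanding: weight = 63399.78083/235275.82083 = 0.2695; after-tax cost = 7.2% × (1 − 30%) = 5.0400%.
WACC = 0.7305 × 17.3000% + 0.2695 × 5.0400% = 13.9963%.

14.00%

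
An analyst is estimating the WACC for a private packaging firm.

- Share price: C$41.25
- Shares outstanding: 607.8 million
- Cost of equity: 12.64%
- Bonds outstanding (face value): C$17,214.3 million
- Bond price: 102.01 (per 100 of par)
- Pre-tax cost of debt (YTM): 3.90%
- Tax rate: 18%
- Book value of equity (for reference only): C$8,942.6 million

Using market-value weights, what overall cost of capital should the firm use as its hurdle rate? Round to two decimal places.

8.75%

Market value of equity E = 41.25 × 607.8m = 25071.75m. Market value of debt D = 17214.3m × 102.01/100 = 17560.30743m.
Total capital V = 25071.75 + 17560.30743 = 42632.05743.
Equity: weight = 25071.75/42632.05743 = 0.5881; cost = 12.64%.
Bonds outstanding: weight = 17560.30743/42632.05743 = 0.4119; after-tax cost = 3.9% × (1 − 18%) = 3.1980%.
WACC = 0.5881 × 12.6400% + 0.4119 × 3.1980% = 8.7508%.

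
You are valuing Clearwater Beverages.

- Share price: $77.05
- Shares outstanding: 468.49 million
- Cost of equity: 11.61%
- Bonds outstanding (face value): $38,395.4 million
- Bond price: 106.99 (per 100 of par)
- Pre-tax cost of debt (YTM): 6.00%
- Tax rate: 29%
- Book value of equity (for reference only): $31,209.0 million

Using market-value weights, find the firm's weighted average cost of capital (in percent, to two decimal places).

Market value of equity E = 77.05 × 468.49m = 36097.1545m. Market value of debt D = 38395.4m × 106.99/100 = 41079.23846m.
Total capital V = 36097.1545 + 41079.23846 = 77176.39296.
Equity: weight = 36097.1545/77176.39296 = 0.4677; cost = 11.61%.
Bonds outstanding: weight = 41079.23846/77176.39296 = 0.5323; after-tax cost = 6% × (1 − 29%) = 4.2600%.
WACC = 0.4677 × 11.6100% + 0.5323 × 4.2600% = 7.6978%.

7.70%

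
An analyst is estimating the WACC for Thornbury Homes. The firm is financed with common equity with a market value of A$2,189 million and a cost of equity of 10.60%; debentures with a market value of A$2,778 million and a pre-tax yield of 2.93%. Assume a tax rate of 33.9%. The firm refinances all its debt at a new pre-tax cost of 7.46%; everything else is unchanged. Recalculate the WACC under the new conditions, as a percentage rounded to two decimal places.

After the change:
Total capital V = 2189 + 2778 = 4967.
Equity: weight = 2189/4967 = 0.4407; cost = 10.6%.
Debentures: weight = 2778/4967 = 0.5593; after-tax cost = 7.46% × (1 − 33.9%) = 4.9311%.
WACC = 0.4407 × 10.6000% + 0.5593 × 4.9311% = 7.4294%.

7.43%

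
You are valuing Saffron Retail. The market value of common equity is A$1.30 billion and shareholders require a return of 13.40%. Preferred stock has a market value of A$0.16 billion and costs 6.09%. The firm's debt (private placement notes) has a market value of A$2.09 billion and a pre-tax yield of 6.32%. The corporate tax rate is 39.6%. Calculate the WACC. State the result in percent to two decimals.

7.43%

Total capital V = 1.3 + 0.16 + 2.09 = 3.55.
Equity: weight = 1.3/3.55 = 0.3662; cost = 13.4%.
Preferred: weight = 0.16/3.55 = 0.0451; cost = 6.09%.
Private placement notes: weight = 2.09/3.55 = 0.5887; after-tax cost = 6.32% × (1 − 39.6%) = 3.8173%.
WACC = 0.3662 × 13.4000% + 0.0451 × 6.0900% + 0.5887 × 3.8173% = 7.4289%.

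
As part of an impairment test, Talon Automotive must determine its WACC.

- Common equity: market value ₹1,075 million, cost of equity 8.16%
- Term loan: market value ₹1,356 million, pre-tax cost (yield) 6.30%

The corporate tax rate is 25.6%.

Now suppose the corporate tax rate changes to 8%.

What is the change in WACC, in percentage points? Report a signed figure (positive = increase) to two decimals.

Current WACC:
Total capital V = 1075 + 1356 = 2431.
Equity: weight = 1075/2431 = 0.4422; cost = 8.16%.
Term loan: weight = 1356/2431 = 0.5578; after-tax cost = 6.3% × (1 − 25.6%) = 4.6872%.
WACC = 0.4422 × 8.1600% + 0.5578 × 4.6872% = 6.2229%.
After the change:
Total capital V = 1075 + 1356 = 2431.
Equity: weight = 1075/2431 = 0.4422; cost = 8.16%.
Term loan: weight = 1356/2431 = 0.5578; after-tax cost = 6.3% × (1 − 8%) = 5.7960%.
WACC = 0.4422 × 8.1600% + 0.5578 × 5.7960% = 6.8414%.
Change in WACC = 6.8414% − 6.2229% = 0.6185 pp.

+0.62 pp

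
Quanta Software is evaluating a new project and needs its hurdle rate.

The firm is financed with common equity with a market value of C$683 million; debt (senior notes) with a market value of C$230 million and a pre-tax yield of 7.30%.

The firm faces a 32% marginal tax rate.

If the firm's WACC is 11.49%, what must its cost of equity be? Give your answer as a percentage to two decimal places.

13.69%

Total capital V = 683 + 230 = 913.
Equity weight = 683/913 = 0.7481.
Senior notes weight = 230/913 = 0.2519.
Debt contribution = 0.2519 × 7.3% × (1 − 32%) = 1.2505%.
Required equity contribution = 11.49% − 1.2505% = 10.2395%.
Re = 10.2395% / 0.7481 = 13.6876%.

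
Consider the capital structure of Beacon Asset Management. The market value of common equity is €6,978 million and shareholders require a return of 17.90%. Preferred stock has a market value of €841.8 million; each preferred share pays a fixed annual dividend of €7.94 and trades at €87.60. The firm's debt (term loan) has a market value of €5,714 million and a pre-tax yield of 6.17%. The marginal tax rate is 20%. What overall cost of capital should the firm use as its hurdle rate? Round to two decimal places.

Cost of preferred: Rp = 7.94 / 87.6 = 9.0639%.
Total capital V = 6978 + 841.8 + 5714 = 13533.8.
Equity: weight = 6978/13533.8 = 0.5156; cost = 17.9%.
Preferred: weight = 841.8/13533.8 = 0.0622; cost = 9.0639%.
Term loan: weight = 5714/13533.8 = 0.4222; after-tax cost = 6.17% × (1 − 20%) = 4.9360%.
WACC = 0.5156 × 17.9000% + 0.0622 × 9.0639% + 0.4222 × 4.9360% = 11.8770%.

11.88%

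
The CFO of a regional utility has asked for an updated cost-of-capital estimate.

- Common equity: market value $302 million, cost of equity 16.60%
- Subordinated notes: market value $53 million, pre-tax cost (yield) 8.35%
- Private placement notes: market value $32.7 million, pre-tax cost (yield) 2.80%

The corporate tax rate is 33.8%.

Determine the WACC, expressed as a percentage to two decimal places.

13.84%

Total capital V = 302 + 53 + 32.7 = 387.7.
Equity: weight = 302/387.7 = 0.7790; cost = 16.6%.
Subordinated notes: weight = 53/387.7 = 0.1367; after-tax cost = 8.35% × (1 − 33.8%) = 5.5277%.
Private placement notes: weight = 32.7/387.7 = 0.0843; after-tax cost = 2.8% × (1 − 33.8%) = 1.8536%.
WACC = 0.7790 × 16.6000% + 0.1367 × 5.5277% + 0.0843 × 1.8536% = 13.8426%.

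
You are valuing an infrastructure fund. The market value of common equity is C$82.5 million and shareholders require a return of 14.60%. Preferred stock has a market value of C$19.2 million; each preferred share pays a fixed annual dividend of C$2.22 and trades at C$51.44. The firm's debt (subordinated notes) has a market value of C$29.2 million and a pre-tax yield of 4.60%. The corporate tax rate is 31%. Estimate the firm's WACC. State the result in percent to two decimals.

Cost of preferred: Rp = 2.22 / 51.44 = 4.3157%.
Total capital V = 82.5 + 19.2 + 29.2 = 130.9.
Equity: weight = 82.5/130.9 = 0.6303; cost = 14.6%.
Preferred: weight = 19.2/130.9 = 0.1467; cost = 4.3157%.
Subordinated notes: weight = 29.2/130.9 = 0.2231; after-tax cost = 4.6% × (1 − 31%) = 3.1740%.
WACC = 0.6303 × 14.6000% + 0.1467 × 4.3157% + 0.2231 × 3.1740% = 10.5427%.

10.54%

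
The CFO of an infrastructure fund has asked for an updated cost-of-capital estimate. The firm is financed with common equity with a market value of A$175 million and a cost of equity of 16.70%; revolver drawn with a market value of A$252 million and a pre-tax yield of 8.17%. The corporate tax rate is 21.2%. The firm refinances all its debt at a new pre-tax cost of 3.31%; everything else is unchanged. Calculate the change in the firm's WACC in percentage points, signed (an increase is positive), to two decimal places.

-2.26 pp

Current WACC:
Total capital V = 175 + 252 = 427.
Equity: weight = 175/427 = 0.4098; cost = 16.7%.
Revolver drawn: weight = 252/427 = 0.5902; after-tax cost = 8.17% × (1 − 21.2%) = 6.4380%.
WACC = 0.4098 × 16.7000% + 0.5902 × 6.4380% = 10.6437%.
After the change:
Total capital V = 175 + 252 = 427.
Equity: weight = 175/427 = 0.4098; cost = 16.7%.
Revolver drawn: weight = 252/427 = 0.5902; after-tax cost = 3.31% × (1 − 21.2%) = 2.6083%.
WACC = 0.4098 × 16.7000% + 0.5902 × 2.6083% = 8.3836%.
Change in WACC = 8.3836% − 10.6437% = -2.2601 pp.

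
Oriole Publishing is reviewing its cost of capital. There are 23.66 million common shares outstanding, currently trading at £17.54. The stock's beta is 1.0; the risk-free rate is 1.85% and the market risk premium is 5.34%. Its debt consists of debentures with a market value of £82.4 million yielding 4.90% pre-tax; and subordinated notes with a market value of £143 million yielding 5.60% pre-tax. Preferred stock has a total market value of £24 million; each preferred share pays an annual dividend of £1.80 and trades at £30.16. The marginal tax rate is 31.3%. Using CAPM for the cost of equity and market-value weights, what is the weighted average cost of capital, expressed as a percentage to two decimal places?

Cost of equity via CAPM: Re = 1.85% + 1.0 × 5.34% = 7.1900%.
Cost of preferred: Rp = 1.8 / 30.16 = 5.9682%.
Market value of equity E = 17.54 × 23.66m = 414.9964m.
Total capital V = 414.9964 + 24 + 82.4 + 143 = 664.3964.
Equity: weight = 414.9964/664.3964 = 0.6246; cost = 7.19%.
Preferred: weight = 24/664.3964 = 0.0361; cost = 5.9682%.
Debentures: weight = 82.4/664.3964 = 0.1240; after-tax cost = 4.9% × (1 − 31.3%) = 3.3663%.
Subordinated notes: weight = 143/664.3964 = 0.2152; after-tax cost = 5.6% × (1 − 31.3%) = 3.8472%.
WACC = 0.6246 × 7.1900% + 0.0361 × 5.9682% + 0.1240 × 3.3663% + 0.2152 × 3.8472% = 5.9522%.

5.95%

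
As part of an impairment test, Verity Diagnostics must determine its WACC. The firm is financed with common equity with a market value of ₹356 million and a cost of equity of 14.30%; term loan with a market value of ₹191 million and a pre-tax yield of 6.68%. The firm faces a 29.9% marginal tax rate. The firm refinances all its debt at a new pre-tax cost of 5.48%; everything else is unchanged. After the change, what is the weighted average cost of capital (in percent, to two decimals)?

After the change:
Total capital V = 356 + 191 = 547.
Equity: weight = 356/547 = 0.6508; cost = 14.3%.
Term loan: weight = 191/547 = 0.3492; after-tax cost = 5.48% × (1 − 29.9%) = 3.8415%.
WACC = 0.6508 × 14.3000% + 0.3492 × 3.8415% = 10.6481%.

10.65%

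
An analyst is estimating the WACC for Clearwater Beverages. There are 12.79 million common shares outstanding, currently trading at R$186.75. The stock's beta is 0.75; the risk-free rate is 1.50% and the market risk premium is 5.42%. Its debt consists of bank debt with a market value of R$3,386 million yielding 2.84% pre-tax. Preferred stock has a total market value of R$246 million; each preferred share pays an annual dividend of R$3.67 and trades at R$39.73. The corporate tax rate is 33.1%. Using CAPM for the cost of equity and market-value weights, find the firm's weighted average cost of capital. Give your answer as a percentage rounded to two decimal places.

3.65%

Cost of equity via CAPM: Re = 1.5% + 0.75 × 5.42% = 5.5650%.
Cost of preferred: Rp = 3.67 / 39.73 = 9.2374%.
Market value of equity E = 186.75 × 12.79m = 2388.5325m.
Total capital V = 2388.5325 + 246 + 3386 = 6020.5325.
Equity: weight = 2388.5325/6020.5325 = 0.3967; cost = 5.565%.
Preferred: weight = 246/6020.5325 = 0.0409; cost = 9.2374%.
Bank debt: weight = 3386/6020.5325 = 0.5624; after-tax cost = 2.84% × (1 − 33.1%) = 1.9000%.
WACC = 0.3967 × 5.5650% + 0.0409 × 9.2374% + 0.5624 × 1.9000% = 3.6538%.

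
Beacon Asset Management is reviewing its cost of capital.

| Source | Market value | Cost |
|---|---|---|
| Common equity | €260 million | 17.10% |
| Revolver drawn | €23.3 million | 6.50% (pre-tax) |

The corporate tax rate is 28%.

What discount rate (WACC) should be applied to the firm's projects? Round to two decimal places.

16.08%

Total capital V = 260 + 23.3 = 283.3.
Equity: weight = 260/283.3 = 0.9178; cost = 17.1%.
Revolver drawn: weight = 23.3/283.3 = 0.0822; after-tax cost = 6.5% × (1 − 28%) = 4.6800%.
WACC = 0.9178 × 17.1000% + 0.0822 × 4.6800% = 16.0785%.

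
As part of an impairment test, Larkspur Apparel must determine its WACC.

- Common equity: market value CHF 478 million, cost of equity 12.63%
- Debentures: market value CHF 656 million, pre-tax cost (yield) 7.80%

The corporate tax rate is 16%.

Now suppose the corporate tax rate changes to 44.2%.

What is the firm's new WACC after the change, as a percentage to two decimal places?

After the change:
Total capital V = 478 + 656 = 1134.
Equity: weight = 478/1134 = 0.4215; cost = 12.63%.
Debentures: weight = 656/1134 = 0.5785; after-tax cost = 7.8% × (1 − 44.2%) = 4.3524%.
WACC = 0.4215 × 12.6300% + 0.5785 × 4.3524% = 7.8415%.

7.84%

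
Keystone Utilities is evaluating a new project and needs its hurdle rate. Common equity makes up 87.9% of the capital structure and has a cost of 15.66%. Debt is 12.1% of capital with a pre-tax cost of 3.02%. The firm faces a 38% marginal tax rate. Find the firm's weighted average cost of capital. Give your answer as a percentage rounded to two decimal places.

13.99%

After-tax cost of debt = 3.02% × (1 − 38%) = 1.8724%.
WACC = 0.879 × 15.6600% + 0.121 × 1.8724% = 13.9917%.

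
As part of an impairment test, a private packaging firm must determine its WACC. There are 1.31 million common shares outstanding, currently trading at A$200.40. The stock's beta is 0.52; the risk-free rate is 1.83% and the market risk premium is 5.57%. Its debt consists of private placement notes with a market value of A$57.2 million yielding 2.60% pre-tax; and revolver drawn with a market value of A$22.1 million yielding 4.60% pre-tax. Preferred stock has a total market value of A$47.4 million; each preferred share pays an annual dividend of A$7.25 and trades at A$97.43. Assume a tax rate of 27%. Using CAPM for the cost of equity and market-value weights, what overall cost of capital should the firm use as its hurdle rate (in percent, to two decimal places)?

4.56%

Cost of equity via CAPM: Re = 1.83% + 0.52 × 5.57% = 4.7264%.
Cost of preferred: Rp = 7.25 / 97.43 = 7.4412%.
Market value of equity E = 200.4 × 1.31m = 262.524m.
Total capital V = 262.524 + 47.4 + 57.2 + 22.1 = 389.224.
Equity: weight = 262.524/389.224 = 0.6745; cost = 4.7264%.
Preferred: weight = 47.4/389.224 = 0.1218; cost = 7.4412%.
Private placement notes: weight = 57.2/389.224 = 0.1470; after-tax cost = 2.6% × (1 − 27%) = 1.8980%.
Revolver drawn: weight = 22.1/389.224 = 0.0568; after-tax cost = 4.6% × (1 − 27%) = 3.3580%.
WACC = 0.6745 × 4.7264% + 0.1218 × 7.4412% + 0.1470 × 1.8980% + 0.0568 × 3.3580% = 4.5637%.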